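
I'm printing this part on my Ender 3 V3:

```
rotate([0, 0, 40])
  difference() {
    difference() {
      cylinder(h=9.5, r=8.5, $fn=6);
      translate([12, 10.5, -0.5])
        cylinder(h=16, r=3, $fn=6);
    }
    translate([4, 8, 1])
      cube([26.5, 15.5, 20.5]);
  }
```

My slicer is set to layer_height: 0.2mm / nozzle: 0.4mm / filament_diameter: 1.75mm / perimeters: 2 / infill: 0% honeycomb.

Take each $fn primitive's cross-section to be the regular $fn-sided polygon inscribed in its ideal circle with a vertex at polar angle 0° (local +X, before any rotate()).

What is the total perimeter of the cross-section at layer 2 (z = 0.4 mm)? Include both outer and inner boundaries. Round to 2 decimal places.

51.00 mm

At z = 0.4 mm: the r=8.5 cylinder gives a regular 6-gon of circumradius 8.5 (constant along its height) (perimeter = 2·6·8.500·sin(180°/6) = 51.00 mm); the r=3 cylinder at (12, 10.5) gives a regular 6-gon of circumradius 3 (constant along its height) (perimeter = 2·6·3.000·sin(180°/6) = 18.00 mm); Taking the first minus the rest: starting from the r=8.5 cylinder, the r=3 cylinder at (12, 10.5) misses the remaining region (no effect) — boundary = 51.00 mm; the cube at (4, 8) is absent (z outside [1, 21.5]); Subtracting the remaining from the first: none of the subtracted shapes is present at this height, so that combined region is unchanged — boundary = 51.00 mm; (rotated 40° about Z; rotation is an isometry so areas/perimeters/island counts are preserved). Overall, the cross-section is a single solid region. Total boundary length (outer) = 51.00 mm.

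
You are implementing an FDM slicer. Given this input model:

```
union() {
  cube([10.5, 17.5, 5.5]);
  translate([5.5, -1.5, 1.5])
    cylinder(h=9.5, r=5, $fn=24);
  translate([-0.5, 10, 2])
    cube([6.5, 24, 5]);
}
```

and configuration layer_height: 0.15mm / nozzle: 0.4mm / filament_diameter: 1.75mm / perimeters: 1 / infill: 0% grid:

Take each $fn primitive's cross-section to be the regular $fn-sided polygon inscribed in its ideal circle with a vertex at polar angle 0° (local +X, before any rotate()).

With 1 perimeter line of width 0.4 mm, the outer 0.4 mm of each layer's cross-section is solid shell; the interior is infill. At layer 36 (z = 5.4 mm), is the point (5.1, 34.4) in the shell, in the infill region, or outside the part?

At z = 5.4 mm: the cube (footprint 10.5×17.5) is included at this height; the r=5 cylinder at (5.5, -1.5) contributes a regular 24-gon of circumradius 5; the cube at (-0.5, 10) is present — its section is the full 6.5×24 rectangle; Merging all regions: the regions partially overlap (shared area 69.13 mm²), so overlapping operands fuse into one piece — 1 connected region. Overall, the cross-section is a single solid region. The nearest boundary edge runs (-0.50, 34.00)→(6.00, 34.00); distance from the point to it = 0.40 mm. The point is not inside any of the regions above, so it lies outside the cross-section (0.40 mm from the nearest boundary).

outside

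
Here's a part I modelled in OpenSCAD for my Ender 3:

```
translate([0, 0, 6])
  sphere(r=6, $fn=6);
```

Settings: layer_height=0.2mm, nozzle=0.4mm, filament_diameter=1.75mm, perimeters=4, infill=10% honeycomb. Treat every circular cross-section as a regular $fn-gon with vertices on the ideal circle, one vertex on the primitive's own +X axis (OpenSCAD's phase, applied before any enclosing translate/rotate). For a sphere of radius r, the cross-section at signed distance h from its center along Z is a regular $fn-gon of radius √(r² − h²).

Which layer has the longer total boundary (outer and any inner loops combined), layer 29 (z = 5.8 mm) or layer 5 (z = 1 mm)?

layer 29 (z = 5.8 mm)

Layer 29 (z = 5.8): the sphere: section is a regular 6-gon, circumradius = √(r²−h²) = √(6²−0.2²) = 5.997 (perimeter = 2·6·5.997·sin(180°/6) = 35.98 mm). So its perimeter = 35.98 mm. Layer 5 (z = 1): the sphere: section is a regular 6-gon, circumradius = √(r²−h²) = √(6²−5²) = 3.317 (perimeter = 2·6·3.317·sin(180°/6) = 19.90 mm). So its perimeter = 19.90 mm. Layer 29 is larger (35.98 vs 19.90 mm).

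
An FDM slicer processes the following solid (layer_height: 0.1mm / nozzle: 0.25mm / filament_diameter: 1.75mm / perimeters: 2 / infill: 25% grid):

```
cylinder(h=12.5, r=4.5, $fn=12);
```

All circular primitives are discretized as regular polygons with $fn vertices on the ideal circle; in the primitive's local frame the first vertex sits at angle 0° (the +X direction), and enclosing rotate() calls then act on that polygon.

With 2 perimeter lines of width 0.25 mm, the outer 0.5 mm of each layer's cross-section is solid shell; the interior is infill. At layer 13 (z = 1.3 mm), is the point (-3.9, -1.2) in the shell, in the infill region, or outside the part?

shell

At z = 1.3 mm: the cylinder: section is a regular 12-gon, circumradius r=4.5. Overall, the cross-section is a single solid region. The nearest boundary edge runs (-4.50, 0.00)→(-3.90, -2.25); distance from the point to it = 0.27 mm. The point is inside the cross-section, 0.27 mm from the nearest boundary — within the 0.5 mm shell band (2 × 0.25).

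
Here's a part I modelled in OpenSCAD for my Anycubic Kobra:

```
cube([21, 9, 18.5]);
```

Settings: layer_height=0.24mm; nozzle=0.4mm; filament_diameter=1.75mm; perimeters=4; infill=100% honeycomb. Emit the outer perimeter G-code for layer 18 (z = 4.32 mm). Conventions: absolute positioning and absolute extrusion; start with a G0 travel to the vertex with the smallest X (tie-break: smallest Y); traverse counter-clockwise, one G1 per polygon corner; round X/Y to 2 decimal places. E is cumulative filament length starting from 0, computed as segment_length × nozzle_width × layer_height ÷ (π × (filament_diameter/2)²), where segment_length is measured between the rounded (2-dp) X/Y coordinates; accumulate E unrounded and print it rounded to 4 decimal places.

G0 X0.00 Y0.00 Z4.32
G1 X21.00 Y0.00 E0.8382
G1 X21.00 Y9.00 E1.1974
G1 X0.00 Y9.00 E2.0355
G1 X0.00 Y0.00 E2.3947

At z = 4.32 mm: the 21×9 cube contributes its full rectangle. The outline is a single polygon with 4 vertices. Extrusion per mm of travel: 0.4 × 0.24 / (π × 0.875²) = 0.039912. Accumulating E over each segment gives final E = 2.3947.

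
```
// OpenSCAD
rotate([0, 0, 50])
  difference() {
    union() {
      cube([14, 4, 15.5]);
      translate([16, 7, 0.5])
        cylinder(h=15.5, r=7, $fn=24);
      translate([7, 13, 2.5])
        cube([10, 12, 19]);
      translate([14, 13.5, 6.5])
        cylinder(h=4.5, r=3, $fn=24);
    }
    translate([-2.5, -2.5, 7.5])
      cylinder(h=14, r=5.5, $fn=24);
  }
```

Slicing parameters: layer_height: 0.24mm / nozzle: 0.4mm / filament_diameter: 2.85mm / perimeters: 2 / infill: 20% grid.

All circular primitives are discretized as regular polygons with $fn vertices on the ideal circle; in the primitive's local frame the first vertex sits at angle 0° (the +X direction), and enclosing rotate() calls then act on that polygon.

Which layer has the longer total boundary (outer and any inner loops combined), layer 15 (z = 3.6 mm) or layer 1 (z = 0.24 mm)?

layer 15 (z = 3.6 mm)

Layer 15 (z = 3.6): the cube (footprint 14×4) is included at this height (perimeter 36.00 mm); the r=7 cylinder at (16, 7) contributes a regular 24-gon of circumradius 7 (perimeter = 2·24·7.000·sin(180°/24) = 43.86 mm); the 10×12 cube at (7, 13) contributes its full rectangle (perimeter 44.00 mm); the cylinder at (14, 13.5) does not reach this height (z outside [6.5, 11]); Merging all regions: the regions partially overlap (shared area 13.33 mm²), so the edge portions inside another operand are dropped and the merged outline is re-measured after clipping — boundary = 99.87 mm; the cylinder at (-2.5, -2.5) is absent (z outside [7.5, 21.5]); After the difference (first − rest): none of the subtracted shapes is present at this height, so that combined region is unchanged — boundary = 99.87 mm; (rotated 50° about Z; rotation is an isometry so areas/perimeters/island counts are preserved). So its perimeter = 99.87 mm. Layer 1 (z = 0.24): the 14×4 cube contributes its full rectangle (perimeter 36.00 mm); the cylinder at (16, 7) does not reach this height (z outside [0.5, 16]); the cube at (7, 13) is absent (z outside [2.5, 21.5]); the cylinder at (14, 13.5) is absent (z outside [6.5, 11]); Combining (union): only the 14×4 cube is present, so the union is just that shape — boundary = 36.00 mm; the cylinder at (-2.5, -2.5) is not intersected at this z (z outside [7.5, 21.5]); Subtracting the remaining from the first: none of the subtracted shapes is present at this height, so that combined region is unchanged — boundary = 36.00 mm; (rotated 50° about Z; rotation is an isometry so areas/perimeters/island counts are preserved). So its perimeter = 36.00 mm. Layer 15 is larger (99.87 vs 36.00 mm).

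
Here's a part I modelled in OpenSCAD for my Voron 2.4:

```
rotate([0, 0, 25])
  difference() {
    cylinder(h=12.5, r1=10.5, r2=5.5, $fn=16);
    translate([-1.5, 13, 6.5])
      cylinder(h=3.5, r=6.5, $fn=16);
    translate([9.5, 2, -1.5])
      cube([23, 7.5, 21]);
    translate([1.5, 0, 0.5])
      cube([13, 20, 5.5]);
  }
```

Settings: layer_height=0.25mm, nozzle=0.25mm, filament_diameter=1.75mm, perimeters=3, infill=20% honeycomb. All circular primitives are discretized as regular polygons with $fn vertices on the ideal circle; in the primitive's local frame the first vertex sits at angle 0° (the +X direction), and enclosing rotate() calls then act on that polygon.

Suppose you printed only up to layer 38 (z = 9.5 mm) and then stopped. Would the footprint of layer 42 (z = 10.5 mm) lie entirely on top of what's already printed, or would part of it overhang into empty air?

Compare the two slices. At z = 9.5: the cone contributes a regular 16-gon of circumradius 6.700 (interpolated between r1=10.5 and r2=5.5 at t=0.760) (area = (16/2)·6.700²·sin(360°/16) = 137.43 mm²); the cylinder at (-1.5, 13): section is a regular 16-gon, circumradius r=6.5 (area = (16/2)·6.500²·sin(360°/16) = 129.35 mm²); the cube at (9.5, 2) (footprint 23×7.5) is included at this height (area 172.50 mm²); the cube at (1.5, 0) is absent (z outside [0.5, 6]); After the difference (first − rest): starting from the cone (137.43 mm²), the r=6.5 cylinder at (-1.5, 13) misses the remaining region (no effect); the 23×7.5 cube at (9.5, 2) misses the remaining region (no effect) — area = 137.43 mm²; (whole slice rotated 25° about Z — lengths, areas and connectivity unchanged). At z = 10.5: the cone: at t=0.840 of its height the radius interpolates to r₁+(r₂−r₁)t = 6.300, giving a regular 16-gon of that circumradius (area = (16/2)·6.300²·sin(360°/16) = 121.51 mm²); the cylinder at (-1.5, 13) is not intersected at this z (z outside [6.5, 10]); the 23×7.5 cube at (9.5, 2) contributes its full rectangle (area 172.50 mm²); the cube at (1.5, 0) does not reach this height (z outside [0.5, 6]); Subtracting the remaining from the first: starting from the cone (121.51 mm²), the 23×7.5 cube at (9.5, 2) misses the remaining region (no effect) — area = 121.51 mm²; (rotated 25° about Z; rotation is an isometry so areas/perimeters/island counts are preserved). Checking containment: the cross-section at z = 10.5 is a subset of the cross-section at z = 9.5.

entirely on top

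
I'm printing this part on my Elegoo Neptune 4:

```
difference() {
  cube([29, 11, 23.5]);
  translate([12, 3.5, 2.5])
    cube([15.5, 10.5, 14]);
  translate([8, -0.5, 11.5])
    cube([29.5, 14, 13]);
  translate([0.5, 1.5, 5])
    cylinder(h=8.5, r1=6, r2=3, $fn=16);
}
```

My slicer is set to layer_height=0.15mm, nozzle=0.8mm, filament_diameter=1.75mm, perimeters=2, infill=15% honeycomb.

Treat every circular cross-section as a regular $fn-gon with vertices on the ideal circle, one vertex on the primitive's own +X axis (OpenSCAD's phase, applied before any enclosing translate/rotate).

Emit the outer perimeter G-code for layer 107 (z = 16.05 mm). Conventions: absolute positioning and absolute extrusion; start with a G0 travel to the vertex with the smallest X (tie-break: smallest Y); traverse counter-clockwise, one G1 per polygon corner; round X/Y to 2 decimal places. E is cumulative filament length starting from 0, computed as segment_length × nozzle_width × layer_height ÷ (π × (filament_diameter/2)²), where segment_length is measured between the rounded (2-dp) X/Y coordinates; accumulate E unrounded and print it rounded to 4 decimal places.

G0 X0.00 Y0.00 Z16.05
G1 X8.00 Y0.00 E0.3991
G1 X8.00 Y11.00 E0.9479
G1 X0.00 Y11.00 E1.3470
G1 X0.00 Y0.00 E1.8958

At z = 16.05 mm: the 29×11 cube contributes its full rectangle; the cube at (12, 3.5) (footprint 15.5×10.5) is included at this height; the 29.5×14 cube at (8, -0.5) contributes its full rectangle; the cone at (0.5, 1.5) is not intersected at this z (z outside [5, 13.5]); After the difference (first − rest): starting from the 29×11 cube, the 15.5×10.5 cube at (12, 3.5) partially overlaps it — only the 116.25 mm² overlap (of its 162.75 mm²) is removed, clipping the outline; the 29.5×14 cube at (8, -0.5) partially overlaps it — only the 114.75 mm² overlap (of its 413.00 mm²) is removed, clipping the outline — 1 connected region. The outline is a single polygon with 4 vertices. Extrusion per mm of travel: 0.8 × 0.15 / (π × 0.875²) = 0.049890. Accumulating E over each segment gives final E = 1.8958.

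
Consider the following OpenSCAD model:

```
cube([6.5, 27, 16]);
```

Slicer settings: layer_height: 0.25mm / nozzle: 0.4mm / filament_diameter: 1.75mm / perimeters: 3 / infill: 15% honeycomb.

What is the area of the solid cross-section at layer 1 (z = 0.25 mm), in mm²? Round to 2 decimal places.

At z = 0.25 mm: the cube (footprint 6.5×27) is included at this height (area 175.50 mm²). Overall, the cross-section is a single solid region. Net area = 175.50 mm².

175.50 mm²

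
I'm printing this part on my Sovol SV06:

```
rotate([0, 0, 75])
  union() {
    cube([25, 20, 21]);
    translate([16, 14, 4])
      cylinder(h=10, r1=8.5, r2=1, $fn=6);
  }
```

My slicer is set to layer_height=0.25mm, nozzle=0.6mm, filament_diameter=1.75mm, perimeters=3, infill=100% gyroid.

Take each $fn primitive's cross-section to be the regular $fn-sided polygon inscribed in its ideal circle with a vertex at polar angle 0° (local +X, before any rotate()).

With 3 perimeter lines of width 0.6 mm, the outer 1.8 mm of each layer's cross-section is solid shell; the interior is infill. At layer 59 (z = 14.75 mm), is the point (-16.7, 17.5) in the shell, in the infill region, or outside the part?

outside

At z = 14.75 mm: the cube (footprint 25×20) is included at this height; the cone at (16, 14) is absent (z outside [4, 14]); Combining (union): only the 25×20 cube is present, so the union is just that shape — 1 connected region; (rotated 75° about Z; rotation is an isometry so areas/perimeters/island counts are preserved). Overall, the cross-section is a single solid region. Undo the 75° rotation: the query point maps to (12.581, 20.660) in the un-rotated model frame. The nearest boundary edge runs (25.00, 20.00)→(0.00, 20.00); distance from the point to it = 0.66 mm. The point is not inside any of the regions above, so it lies outside the cross-section (0.66 mm from the nearest boundary).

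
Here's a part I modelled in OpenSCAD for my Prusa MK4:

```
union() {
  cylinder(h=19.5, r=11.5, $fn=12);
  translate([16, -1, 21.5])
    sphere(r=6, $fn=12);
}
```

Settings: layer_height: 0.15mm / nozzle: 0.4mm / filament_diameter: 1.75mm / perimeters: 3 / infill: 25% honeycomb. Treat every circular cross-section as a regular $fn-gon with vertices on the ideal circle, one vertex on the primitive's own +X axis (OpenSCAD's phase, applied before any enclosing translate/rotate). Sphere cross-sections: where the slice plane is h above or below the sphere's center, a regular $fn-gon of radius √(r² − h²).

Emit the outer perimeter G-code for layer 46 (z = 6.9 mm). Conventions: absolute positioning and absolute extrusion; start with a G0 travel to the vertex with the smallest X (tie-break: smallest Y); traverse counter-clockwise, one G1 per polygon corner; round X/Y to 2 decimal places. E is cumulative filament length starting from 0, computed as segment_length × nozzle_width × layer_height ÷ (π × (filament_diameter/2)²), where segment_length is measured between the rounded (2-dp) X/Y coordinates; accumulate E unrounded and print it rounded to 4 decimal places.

G0 X-11.50 Y0.00 Z6.90
G1 X-9.96 Y-5.75 E0.1485
G1 X-5.75 Y-9.96 E0.2970
G1 X0.00 Y-11.50 E0.4455
G1 X5.75 Y-9.96 E0.5940
G1 X9.96 Y-5.75 E0.7425
G1 X11.50 Y0.00 E0.8910
G1 X9.96 Y5.75 E1.0395
G1 X5.75 Y9.96 E1.1880
G1 X0.00 Y11.50 E1.3365
G1 X-5.75 Y9.96 E1.4850
G1 X-9.96 Y5.75 E1.6335
G1 X-11.50 Y0.00 E1.7820

At z = 6.9 mm: the r=11.5 cylinder contributes a regular 12-gon of circumradius 11.5; the sphere at (16, -1) is absent (|z−center|=14.600 > r=6); Combining (union): only the r=11.5 cylinder is present, so the union is just that shape — 1 connected region. The outline is a single polygon with 12 vertices. Extrusion per mm of travel: 0.4 × 0.15 / (π × 0.875²) = 0.024945. Accumulating E over each segment gives final E = 1.7820.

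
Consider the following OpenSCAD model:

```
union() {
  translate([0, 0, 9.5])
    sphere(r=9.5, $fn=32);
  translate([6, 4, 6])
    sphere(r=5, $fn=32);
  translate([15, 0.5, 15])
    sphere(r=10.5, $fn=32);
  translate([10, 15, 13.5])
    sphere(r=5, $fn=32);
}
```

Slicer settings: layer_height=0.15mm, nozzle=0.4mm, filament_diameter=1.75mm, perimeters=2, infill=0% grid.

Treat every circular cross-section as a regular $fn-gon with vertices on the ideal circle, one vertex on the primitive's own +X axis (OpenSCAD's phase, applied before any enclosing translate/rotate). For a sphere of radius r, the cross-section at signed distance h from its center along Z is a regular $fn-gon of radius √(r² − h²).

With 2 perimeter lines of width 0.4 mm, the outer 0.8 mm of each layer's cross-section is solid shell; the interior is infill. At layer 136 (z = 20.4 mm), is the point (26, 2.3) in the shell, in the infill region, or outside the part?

outside

At z = 20.4 mm: the sphere does not reach this height (|z−center|=10.900 > r=9.5); the sphere at (6, 4) is absent (|z−center|=14.400 > r=5); the r=10.5 sphere at (15, 0.5) contributes a regular 32-gon of circumradius √(10.5²−5.4²) = 9.005; the sphere at (10, 15) does not reach this height (|z−center|=6.900 > r=5); Merging all regions: only the r=10.5 sphere at (15, 0.5) is present, so the union is just that shape — 1 connected region. Overall, the cross-section is a single solid region. The nearest boundary edge runs (24.00, 0.50)→(23.83, 2.26); distance from the point to it = 2.16 mm. The point is not inside any of the regions above, so it lies outside the cross-section (2.16 mm from the nearest boundary).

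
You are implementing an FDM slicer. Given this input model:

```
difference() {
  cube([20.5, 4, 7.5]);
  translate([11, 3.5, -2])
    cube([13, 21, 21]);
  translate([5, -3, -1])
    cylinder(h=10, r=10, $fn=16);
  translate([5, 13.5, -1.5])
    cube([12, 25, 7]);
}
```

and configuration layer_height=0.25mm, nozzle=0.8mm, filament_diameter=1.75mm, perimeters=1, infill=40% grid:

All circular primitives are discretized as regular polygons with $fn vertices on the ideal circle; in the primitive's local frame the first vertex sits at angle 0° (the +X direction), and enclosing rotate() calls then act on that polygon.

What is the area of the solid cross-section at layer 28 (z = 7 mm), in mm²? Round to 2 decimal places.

24.23 mm²

At z = 7 mm: the cube (footprint 20.5×4) is included at this height (area 82.00 mm²); the 13×21 cube at (11, 3.5) contributes its full rectangle (area 273.00 mm²); the r=10 cylinder at (5, -3) gives a regular 16-gon of circumradius 10 (constant along its height) (area = (16/2)·10.000²·sin(360°/16) = 306.15 mm²); the cube at (5, 13.5) is absent (z outside [-1.5, 5.5]); Taking the first minus the rest: starting from the 20.5×4 cube (82.00 mm²), the 13×21 cube at (11, 3.5) partially overlaps it — only the 4.75 mm² overlap (of its 273.00 mm²) is removed, clipping the outline; the r=10 cylinder at (5, -3) partially overlaps it — only the 53.02 mm² overlap (of its 306.15 mm²) is removed, clipping the outline — area = 24.23 mm². Overall, the cross-section is a single solid region. Net area = 24.23 mm².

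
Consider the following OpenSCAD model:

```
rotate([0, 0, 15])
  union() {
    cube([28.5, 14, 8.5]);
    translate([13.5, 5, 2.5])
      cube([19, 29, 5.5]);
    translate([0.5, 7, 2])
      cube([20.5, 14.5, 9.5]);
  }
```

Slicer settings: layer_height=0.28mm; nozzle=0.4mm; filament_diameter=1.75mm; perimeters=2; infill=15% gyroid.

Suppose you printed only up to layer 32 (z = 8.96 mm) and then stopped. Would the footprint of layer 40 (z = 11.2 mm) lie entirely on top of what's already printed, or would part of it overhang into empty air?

entirely on top

Compare the two slices. At z = 8.96: the cube is not intersected at this z (z outside [0, 8.5]); the cube at (13.5, 5) does not reach this height (z outside [2.5, 8]); the cube at (0.5, 7) (footprint 20.5×14.5) is included at this height (area 297.25 mm²); Merging all regions: only the 20.5×14.5 cube at (0.5, 7) is present, so the union is just that shape — area = 297.25 mm²; (whole slice rotated 15° about Z — lengths, areas and connectivity unchanged). At z = 11.2: the cube is absent (z outside [0, 8.5]); the cube at (13.5, 5) is absent (z outside [2.5, 8]); the cube at (0.5, 7) (footprint 20.5×14.5) is included at this height (area 297.25 mm²); Combining (union): only the 20.5×14.5 cube at (0.5, 7) is present, so the union is just that shape — area = 297.25 mm²; (whole slice rotated 15° about Z — lengths, areas and connectivity unchanged). Checking containment: the cross-section at z = 11.2 is a subset of the cross-section at z = 8.96.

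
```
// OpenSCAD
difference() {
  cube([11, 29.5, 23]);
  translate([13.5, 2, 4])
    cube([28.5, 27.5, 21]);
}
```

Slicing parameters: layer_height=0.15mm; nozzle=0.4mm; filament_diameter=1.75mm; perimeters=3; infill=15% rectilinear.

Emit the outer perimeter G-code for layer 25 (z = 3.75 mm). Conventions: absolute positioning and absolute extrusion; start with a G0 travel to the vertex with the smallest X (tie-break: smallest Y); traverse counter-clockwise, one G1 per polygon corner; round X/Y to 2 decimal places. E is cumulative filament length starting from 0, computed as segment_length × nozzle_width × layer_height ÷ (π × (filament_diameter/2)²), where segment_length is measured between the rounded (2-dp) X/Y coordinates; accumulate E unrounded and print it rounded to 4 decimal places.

G0 X0.00 Y0.00 Z3.75
G1 X11.00 Y0.00 E0.2744
G1 X11.00 Y29.50 E1.0103
G1 X0.00 Y29.50 E1.2847
G1 X0.00 Y0.00 E2.0206

At z = 3.75 mm: the cube (footprint 11×29.5) is included at this height; the cube at (13.5, 2) is absent (z outside [4, 25]); After the difference (first − rest): none of the subtracted shapes is present at this height, so the 11×29.5 cube is unchanged — 1 connected region. The outline is a single polygon with 4 vertices. Extrusion per mm of travel: 0.4 × 0.15 / (π × 0.875²) = 0.024945. Accumulating E over each segment gives final E = 2.0206.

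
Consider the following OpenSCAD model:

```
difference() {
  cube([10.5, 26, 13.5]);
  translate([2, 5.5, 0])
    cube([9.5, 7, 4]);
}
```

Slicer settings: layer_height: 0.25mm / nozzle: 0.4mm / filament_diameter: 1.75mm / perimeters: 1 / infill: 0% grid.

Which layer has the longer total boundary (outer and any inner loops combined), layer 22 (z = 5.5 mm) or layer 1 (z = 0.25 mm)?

layer 1 (z = 0.25 mm)

Layer 22 (z = 5.5): the 10.5×26 cube contributes its full rectangle (perimeter 73.00 mm); the cube at (2, 5.5) does not reach this height (z outside [0, 4]); After the difference (first − rest): none of the subtracted shapes is present at this height, so the 10.5×26 cube is unchanged — boundary = 73.00 mm. So its perimeter = 73.00 mm. Layer 1 (z = 0.25): the cube is present — its section is the full 10.5×26 rectangle (perimeter 73.00 mm); the cube at (2, 5.5) (footprint 9.5×7) is included at this height (perimeter 33.00 mm); Taking the first minus the rest: starting from the 10.5×26 cube, the 9.5×7 cube at (2, 5.5) partially overlaps it — only the 59.50 mm² overlap (of its 66.50 mm²) is removed, clipping the outline — boundary = 90.00 mm. So its perimeter = 90.00 mm. Layer 1 is larger (90.00 vs 73.00 mm).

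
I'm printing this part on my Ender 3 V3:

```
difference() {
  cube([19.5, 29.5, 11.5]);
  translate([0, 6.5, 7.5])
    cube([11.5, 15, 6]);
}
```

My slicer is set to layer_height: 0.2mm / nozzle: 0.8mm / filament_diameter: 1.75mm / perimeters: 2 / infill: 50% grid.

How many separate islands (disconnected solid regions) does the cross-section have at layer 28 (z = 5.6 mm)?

1

At z = 5.6 mm: the cube (footprint 19.5×29.5) is included at this height; the cube at (0, 6.5) does not reach this height (z outside [7.5, 13.5]); Taking the first minus the rest: none of the subtracted shapes is present at this height, so the 19.5×29.5 cube is unchanged — 1 connected region. Overall, the cross-section is a single solid region. Island count = 1.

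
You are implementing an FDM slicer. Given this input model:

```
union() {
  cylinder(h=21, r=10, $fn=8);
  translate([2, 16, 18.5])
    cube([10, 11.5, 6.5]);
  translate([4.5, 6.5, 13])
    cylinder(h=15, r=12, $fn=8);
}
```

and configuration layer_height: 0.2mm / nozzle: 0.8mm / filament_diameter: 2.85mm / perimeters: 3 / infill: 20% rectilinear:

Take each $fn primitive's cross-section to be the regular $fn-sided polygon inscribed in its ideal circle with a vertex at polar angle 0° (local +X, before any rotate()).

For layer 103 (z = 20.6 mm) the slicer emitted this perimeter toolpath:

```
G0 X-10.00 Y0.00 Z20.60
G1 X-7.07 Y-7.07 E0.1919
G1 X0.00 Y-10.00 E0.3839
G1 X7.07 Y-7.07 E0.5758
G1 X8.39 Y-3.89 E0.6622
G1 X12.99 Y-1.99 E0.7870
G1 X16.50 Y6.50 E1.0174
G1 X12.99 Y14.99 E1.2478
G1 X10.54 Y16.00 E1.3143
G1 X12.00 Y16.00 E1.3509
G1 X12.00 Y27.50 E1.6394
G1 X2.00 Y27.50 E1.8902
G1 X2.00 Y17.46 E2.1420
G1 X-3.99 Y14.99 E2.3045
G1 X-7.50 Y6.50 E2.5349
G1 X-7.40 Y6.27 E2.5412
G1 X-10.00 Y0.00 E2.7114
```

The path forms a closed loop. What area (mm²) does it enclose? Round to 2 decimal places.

Apply the shoelace formula to the sequence of (X, Y) vertices; enclosed area = 613.62 mm².

613.62 mm²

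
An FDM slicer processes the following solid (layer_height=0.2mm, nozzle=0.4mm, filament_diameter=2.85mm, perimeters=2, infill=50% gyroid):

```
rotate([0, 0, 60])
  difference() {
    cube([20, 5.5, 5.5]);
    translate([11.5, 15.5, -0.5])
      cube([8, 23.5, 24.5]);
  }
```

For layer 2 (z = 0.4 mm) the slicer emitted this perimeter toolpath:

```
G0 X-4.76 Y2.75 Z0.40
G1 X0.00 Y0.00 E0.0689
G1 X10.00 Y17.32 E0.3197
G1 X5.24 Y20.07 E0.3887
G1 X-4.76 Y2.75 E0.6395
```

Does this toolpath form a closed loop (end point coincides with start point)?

Start point (G0): (-4.76, 2.75). End point (last G1): the path returns to the start — closed.

yes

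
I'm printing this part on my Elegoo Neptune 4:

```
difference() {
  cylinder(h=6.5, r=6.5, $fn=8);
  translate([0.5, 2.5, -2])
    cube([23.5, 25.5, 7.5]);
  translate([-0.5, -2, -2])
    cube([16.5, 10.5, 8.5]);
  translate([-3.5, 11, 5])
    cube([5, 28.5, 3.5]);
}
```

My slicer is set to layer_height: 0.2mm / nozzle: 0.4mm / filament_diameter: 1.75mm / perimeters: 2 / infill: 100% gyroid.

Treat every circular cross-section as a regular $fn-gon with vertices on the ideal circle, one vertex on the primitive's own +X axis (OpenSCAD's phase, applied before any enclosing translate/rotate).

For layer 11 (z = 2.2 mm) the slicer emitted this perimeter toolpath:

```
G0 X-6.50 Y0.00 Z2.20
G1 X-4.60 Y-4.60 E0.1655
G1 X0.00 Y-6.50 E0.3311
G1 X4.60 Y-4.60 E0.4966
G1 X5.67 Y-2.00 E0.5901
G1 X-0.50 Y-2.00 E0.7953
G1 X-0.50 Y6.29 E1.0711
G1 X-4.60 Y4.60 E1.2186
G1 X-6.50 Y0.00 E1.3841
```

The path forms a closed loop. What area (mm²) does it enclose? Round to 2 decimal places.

73.32 mm²

Apply the shoelace formula to the sequence of (X, Y) vertices; enclosed area = 73.32 mm².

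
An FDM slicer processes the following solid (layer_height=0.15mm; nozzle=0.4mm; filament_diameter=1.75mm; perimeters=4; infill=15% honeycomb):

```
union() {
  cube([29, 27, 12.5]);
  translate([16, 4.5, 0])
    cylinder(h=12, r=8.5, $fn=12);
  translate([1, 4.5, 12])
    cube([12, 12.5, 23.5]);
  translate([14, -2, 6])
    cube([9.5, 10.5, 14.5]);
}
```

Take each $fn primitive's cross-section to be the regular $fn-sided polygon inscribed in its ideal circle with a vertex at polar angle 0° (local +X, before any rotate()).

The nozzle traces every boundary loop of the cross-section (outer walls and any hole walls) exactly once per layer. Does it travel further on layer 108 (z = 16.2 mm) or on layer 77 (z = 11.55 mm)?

Layer 108 (z = 16.2): the cube does not reach this height (z outside [0, 12.5]); the cylinder at (16, 4.5) does not reach this height (z outside [0, 12]); the cube at (1, 4.5) (footprint 12×12.5) is included at this height (perimeter 49.00 mm); the cube at (14, -2) is present — its section is the full 9.5×10.5 rectangle (perimeter 40.00 mm); Combining (union): the 2 present regions are separate (no shared area or edge), so areas and boundary lengths simply add and each stays a separate island — boundary = 89.00 mm. So its perimeter = 89.00 mm. Layer 77 (z = 11.55): the cube (footprint 29×27) is included at this height (perimeter 112.00 mm); the r=8.5 cylinder at (16, 4.5) gives a regular 12-gon of circumradius 8.5 (constant along its height) (perimeter = 2·12·8.500·sin(180°/12) = 52.80 mm); the cube at (1, 4.5) does not reach this height (z outside [12, 35.5]); the cube at (14, -2) is present — its section is the full 9.5×10.5 rectangle (perimeter 40.00 mm); Combining (union): the regions partially overlap (shared area 276.38 mm²), so the edge portions inside another operand are dropped and the merged outline is re-measured after clipping — boundary = 115.84 mm. So its perimeter = 115.84 mm. Layer 77 is larger (115.84 vs 89.00 mm).

layer 77 (z = 11.55 mm)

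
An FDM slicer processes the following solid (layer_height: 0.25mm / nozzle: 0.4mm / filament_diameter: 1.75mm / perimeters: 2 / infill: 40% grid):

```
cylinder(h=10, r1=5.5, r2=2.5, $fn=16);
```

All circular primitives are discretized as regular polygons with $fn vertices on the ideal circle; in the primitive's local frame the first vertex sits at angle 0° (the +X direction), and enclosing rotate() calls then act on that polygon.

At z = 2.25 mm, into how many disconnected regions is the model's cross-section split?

At z = 2.25 mm: the cone: at t=0.225 of its height the radius interpolates to r₁+(r₂−r₁)t = 4.825, giving a regular 16-gon of that circumradius. The result has 1 disconnected region.

1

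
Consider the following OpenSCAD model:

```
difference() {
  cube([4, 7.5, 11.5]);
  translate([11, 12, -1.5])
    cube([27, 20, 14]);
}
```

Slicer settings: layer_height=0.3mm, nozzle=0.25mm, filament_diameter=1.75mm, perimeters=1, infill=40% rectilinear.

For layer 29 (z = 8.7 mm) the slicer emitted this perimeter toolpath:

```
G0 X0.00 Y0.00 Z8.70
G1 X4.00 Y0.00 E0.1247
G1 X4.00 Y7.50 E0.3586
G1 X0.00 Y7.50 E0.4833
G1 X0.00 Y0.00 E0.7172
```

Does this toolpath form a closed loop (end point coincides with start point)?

yes

Start point (G0): (0.00, 0.00). End point (last G1): the path returns to the start — closed.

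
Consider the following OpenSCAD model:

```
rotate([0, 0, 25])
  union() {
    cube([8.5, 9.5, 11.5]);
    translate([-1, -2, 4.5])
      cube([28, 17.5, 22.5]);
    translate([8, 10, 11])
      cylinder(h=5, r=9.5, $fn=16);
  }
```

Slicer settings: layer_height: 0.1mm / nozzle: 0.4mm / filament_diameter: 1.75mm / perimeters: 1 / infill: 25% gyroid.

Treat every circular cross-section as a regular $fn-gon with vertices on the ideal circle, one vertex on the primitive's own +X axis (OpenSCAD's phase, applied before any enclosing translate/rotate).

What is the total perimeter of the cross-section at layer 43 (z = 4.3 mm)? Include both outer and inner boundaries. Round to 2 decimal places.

36.00 mm

At z = 4.3 mm: the cube (footprint 8.5×9.5) is included at this height (perimeter 36.00 mm); the cube at (-1, -2) does not reach this height (z outside [4.5, 27]); the cylinder at (8, 10) does not reach this height (z outside [11, 16]); Merging all regions: only the 8.5×9.5 cube is present, so the union is just that shape — boundary = 36.00 mm; (rotated 25° about Z; rotation is an isometry so areas/perimeters/island counts are preserved). Overall, the cross-section is a single solid region. Total boundary length (outer) = 36.00 mm.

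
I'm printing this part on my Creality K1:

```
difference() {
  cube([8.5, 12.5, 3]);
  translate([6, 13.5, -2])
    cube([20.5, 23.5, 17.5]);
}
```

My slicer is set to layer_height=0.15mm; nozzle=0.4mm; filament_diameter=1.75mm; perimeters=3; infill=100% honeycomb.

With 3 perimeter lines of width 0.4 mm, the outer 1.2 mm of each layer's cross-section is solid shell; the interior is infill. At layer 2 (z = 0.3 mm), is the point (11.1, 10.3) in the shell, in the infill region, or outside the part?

At z = 0.3 mm: the 8.5×12.5 cube contributes its full rectangle; the 20.5×23.5 cube at (6, 13.5) contributes its full rectangle; Taking the first minus the rest: starting from the 8.5×12.5 cube, the 20.5×23.5 cube at (6, 13.5) misses the remaining region (no effect) — 1 connected region. Overall, the cross-section is a single solid region. The nearest boundary edge runs (8.50, 12.50)→(8.50, 0.00); distance from the point to it = 2.60 mm. The point is not inside any of the regions above, so it lies outside the cross-section (2.60 mm from the nearest boundary).

outside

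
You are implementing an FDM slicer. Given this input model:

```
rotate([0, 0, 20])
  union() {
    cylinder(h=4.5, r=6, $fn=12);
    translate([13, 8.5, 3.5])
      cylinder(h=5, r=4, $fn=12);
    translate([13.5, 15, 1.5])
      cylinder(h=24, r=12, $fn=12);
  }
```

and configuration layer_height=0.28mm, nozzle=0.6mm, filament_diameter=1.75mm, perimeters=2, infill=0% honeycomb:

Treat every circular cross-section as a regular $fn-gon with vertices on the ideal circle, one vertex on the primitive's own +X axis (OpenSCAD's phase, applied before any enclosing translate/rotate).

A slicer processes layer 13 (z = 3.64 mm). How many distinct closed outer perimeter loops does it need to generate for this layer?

At z = 3.64 mm: the r=6 cylinder gives a regular 12-gon of circumradius 6 (constant along its height); the r=4 cylinder at (13, 8.5) contributes a regular 12-gon of circumradius 4; the cylinder at (13.5, 15): section is a regular 12-gon, circumradius r=12; Taking the union: the regions partially overlap (shared area 48.00 mm²), so overlapping operands fuse into one piece — 2 connected regions; (rotated 20° about Z; rotation is an isometry so areas/perimeters/island counts are preserved). The result has 2 disconnected regions.

2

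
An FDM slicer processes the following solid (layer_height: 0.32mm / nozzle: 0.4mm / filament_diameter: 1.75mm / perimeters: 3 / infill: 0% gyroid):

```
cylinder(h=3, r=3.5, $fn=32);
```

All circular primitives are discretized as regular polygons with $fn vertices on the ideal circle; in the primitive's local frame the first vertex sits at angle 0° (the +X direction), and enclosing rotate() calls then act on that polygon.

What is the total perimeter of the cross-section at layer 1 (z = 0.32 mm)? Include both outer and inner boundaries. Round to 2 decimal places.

At z = 0.32 mm: the r=3.5 cylinder contributes a regular 32-gon of circumradius 3.5 (perimeter = 2·32·3.500·sin(180°/32) = 21.96 mm). Overall, the cross-section is a single solid region. Total boundary length (outer) = 21.96 mm.

21.96 mm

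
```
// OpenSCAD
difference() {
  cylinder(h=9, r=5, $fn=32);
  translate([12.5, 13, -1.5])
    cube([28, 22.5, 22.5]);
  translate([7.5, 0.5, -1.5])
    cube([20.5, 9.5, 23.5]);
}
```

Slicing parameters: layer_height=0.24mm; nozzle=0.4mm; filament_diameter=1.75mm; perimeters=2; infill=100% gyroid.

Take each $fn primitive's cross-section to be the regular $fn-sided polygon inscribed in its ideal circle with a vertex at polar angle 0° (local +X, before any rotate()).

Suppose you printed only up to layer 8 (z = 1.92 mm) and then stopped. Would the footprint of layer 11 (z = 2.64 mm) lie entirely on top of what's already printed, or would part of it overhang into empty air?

Compare the two slices. At z = 1.92: the cylinder: section is a regular 32-gon, circumradius r=5 (area = (32/2)·5.000²·sin(360°/32) = 78.04 mm²); the cube at (12.5, 13) is present — its section is the full 28×22.5 rectangle (area 630.00 mm²); the cube at (7.5, 0.5) (footprint 20.5×9.5) is included at this height (area 194.75 mm²); Taking the first minus the rest: starting from the r=5 cylinder (78.04 mm²), the 28×22.5 cube at (12.5, 13) misses the remaining region (no effect); the 20.5×9.5 cube at (7.5, 0.5) misses the remaining region (no effect) — area = 78.04 mm². At z = 2.64: the r=5 cylinder contributes a regular 32-gon of circumradius 5 (area = (32/2)·5.000²·sin(360°/32) = 78.04 mm²); the 28×22.5 cube at (12.5, 13) contributes its full rectangle (area 630.00 mm²); the cube at (7.5, 0.5) (footprint 20.5×9.5) is included at this height (area 194.75 mm²); Taking the first minus the rest: starting from the r=5 cylinder (78.04 mm²), the 28×22.5 cube at (12.5, 13) misses the remaining region (no effect); the 20.5×9.5 cube at (7.5, 0.5) misses the remaining region (no effect) — area = 78.04 mm². Checking containment: the cross-section at z = 2.64 is a subset of the cross-section at z = 1.92.

entirely on top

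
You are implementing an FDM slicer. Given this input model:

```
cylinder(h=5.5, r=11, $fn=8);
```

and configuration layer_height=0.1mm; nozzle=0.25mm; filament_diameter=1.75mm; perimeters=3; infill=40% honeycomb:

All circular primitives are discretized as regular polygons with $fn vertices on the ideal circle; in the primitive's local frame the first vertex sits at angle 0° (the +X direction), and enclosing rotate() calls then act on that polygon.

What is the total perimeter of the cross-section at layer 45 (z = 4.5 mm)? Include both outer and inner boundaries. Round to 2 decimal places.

67.35 mm

At z = 4.5 mm: the r=11 cylinder contributes a regular 8-gon of circumradius 11 (perimeter = 2·8·11.000·sin(180°/8) = 67.35 mm). Overall, the cross-section is a single solid region. Total boundary length (outer) = 67.35 mm.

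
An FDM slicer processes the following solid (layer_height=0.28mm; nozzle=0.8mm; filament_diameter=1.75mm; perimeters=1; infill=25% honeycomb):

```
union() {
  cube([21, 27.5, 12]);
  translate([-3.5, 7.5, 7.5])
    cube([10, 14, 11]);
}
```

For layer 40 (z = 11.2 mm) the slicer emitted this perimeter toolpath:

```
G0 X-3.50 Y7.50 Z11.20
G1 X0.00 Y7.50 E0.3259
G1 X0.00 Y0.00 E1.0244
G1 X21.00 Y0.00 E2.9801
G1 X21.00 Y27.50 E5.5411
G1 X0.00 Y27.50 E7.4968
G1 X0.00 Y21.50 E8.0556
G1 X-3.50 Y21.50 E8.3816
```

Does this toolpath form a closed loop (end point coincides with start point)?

no

Start point (G0): (-3.50, 7.50). End point (last G1): the path does not return to the start — open.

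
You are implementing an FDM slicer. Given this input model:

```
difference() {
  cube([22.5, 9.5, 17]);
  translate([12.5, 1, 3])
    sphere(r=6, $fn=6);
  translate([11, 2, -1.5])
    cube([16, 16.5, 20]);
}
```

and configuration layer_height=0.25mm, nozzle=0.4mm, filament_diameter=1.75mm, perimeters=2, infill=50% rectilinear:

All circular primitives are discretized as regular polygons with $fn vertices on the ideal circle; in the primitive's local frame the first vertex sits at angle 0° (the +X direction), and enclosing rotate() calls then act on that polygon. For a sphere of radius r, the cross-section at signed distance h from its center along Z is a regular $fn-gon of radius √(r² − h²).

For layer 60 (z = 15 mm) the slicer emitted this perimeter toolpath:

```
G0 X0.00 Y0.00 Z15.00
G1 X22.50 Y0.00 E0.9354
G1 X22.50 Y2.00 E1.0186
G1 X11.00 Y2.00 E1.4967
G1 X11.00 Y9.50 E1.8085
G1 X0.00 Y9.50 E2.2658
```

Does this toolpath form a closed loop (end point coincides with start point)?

no

Start point (G0): (0.00, 0.00). End point (last G1): the path does not return to the start — open.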